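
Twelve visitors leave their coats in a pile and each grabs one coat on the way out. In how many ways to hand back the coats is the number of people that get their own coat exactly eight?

Choose which 8 of the 12 are fixed: C(12,8) = 495.
The remaining 4 must be deranged: !4 = 9.
Total: 495 × 9 = 4455.

4455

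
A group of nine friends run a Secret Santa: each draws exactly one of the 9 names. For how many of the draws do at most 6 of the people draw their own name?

Sum C(9,i)·!(9-i) for i = 0..6:
  i=0: C(9,0)·!9 = 1·133496 = 133496
  i=1: C(9,1)·!8 = 9·14833 = 133497
  i=2: C(9,2)·!7 = 36·1854 = 66744
  i=3: C(9,3)·!6 = 84·265 = 22260
  i=4: C(9,4)·!5 = 126·44 = 5544
  i=5: C(9,5)·!4 = 126·9 = 1134
  i=6: C(9,6)·!3 = 84·2 = 168
Total = 362843.

362843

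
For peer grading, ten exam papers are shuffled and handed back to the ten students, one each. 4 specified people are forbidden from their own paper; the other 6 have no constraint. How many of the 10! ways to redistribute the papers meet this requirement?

2399760

Let A_j be the event that the j-th constrained one is fixed. By inclusion-exclusion over the 4 events:
Σ_{j=0}^{4} (-1)^j C(4,j)(10-j)!
= C(4,0)·10! - C(4,1)·9! + C(4,2)·8! - C(4,3)·7! + C(4,4)·6!
= 3628800 - 1451520 + 241920 - 20160 + 720
= 2399760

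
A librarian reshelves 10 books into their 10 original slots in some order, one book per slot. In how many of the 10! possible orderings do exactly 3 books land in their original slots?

222480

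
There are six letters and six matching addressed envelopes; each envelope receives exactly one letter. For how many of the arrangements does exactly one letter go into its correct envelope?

264

Choose which one of the 6 is fixed: C(6,1) = 6.
The remaining 5 must be deranged: !5 = 44.
Total: 6 × 44 = 264.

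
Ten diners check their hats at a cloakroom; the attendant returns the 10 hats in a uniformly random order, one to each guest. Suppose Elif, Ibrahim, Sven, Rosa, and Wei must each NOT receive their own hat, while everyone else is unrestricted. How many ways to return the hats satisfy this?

Let A_j be the event that the j-th constrained one is fixed. By inclusion-exclusion over the 5 events:
Σ_{j=0}^{5} (-1)^j C(5,j)(10-j)!
= C(5,0)·10! - C(5,1)·9! + C(5,2)·8! - C(5,3)·7! + C(5,4)·6! - C(5,5)·5!
= 3628800 - 1814400 + 403200 - 50400 + 3600 - 120
= 2170680

2170680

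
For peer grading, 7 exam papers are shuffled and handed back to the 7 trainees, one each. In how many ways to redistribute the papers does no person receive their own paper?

1854

The subfactorial !7 = [7!/e] (nearest integer).
7! = 5040, and 5040/e ≈ 1854.11, so !7 = 1854.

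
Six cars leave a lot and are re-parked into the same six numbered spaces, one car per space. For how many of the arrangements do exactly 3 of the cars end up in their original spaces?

40

Pick the 3 fixed positions: C(6,3) = 20 ways.
The other 3 form a derangement: !3 = 2.
Total: 20 × 2 = 40.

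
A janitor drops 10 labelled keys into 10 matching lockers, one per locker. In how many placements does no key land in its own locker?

!10 = 10! · Σ_{k=0}^{10} (-1)^k/k!
= 10! - 10!/1! + 10!/2! - 10!/3! + 10!/4! - 10!/5! + 10!/6! - 10!/7! + 10!/8! - 10!/9! + 10!/10!
= 3628800 - 3628800 + 1814400 - 604800 + 151200 - 30240 + 5040 - 720 + 90 - 10 + 1
= 1334961

1334961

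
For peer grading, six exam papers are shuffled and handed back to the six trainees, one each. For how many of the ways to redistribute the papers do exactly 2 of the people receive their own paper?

135

Pick the 2 fixed positions: C(6,2) = 15 ways.
The remaining 4 must be deranged: !4 = 9.
Total: 15 × 9 = 135.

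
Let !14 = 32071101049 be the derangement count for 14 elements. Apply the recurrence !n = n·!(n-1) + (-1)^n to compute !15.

481066515734

!15 = 15·32071101049 - 1 = 481066515734.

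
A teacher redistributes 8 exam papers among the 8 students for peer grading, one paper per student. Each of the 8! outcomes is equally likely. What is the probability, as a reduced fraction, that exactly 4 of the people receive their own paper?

1/64

Favorable outcomes: C(8,4)·!4 = 70·9 = 630.
Total outcomes: 8! = 40320.
Probability = 630/40320 = 1/64.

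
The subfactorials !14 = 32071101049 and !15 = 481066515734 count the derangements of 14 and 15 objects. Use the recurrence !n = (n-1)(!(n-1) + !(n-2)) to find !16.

7697064251745

!16 = (16-1)·(!15 + !14) = 15·(481066515734 + 32071101049) = 15·513137616783 = 7697064251745.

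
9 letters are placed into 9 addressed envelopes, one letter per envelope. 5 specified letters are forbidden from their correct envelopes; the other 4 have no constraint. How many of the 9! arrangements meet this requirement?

205056

Inclusion-exclusion on the 5 forbidden self-matches:
Σ_{j=0}^{5} (-1)^j C(5,j)(9-j)!
= C(5,0)·9! - C(5,1)·8! + C(5,2)·7! - C(5,3)·6! + C(5,4)·5! - C(5,5)·4!
= 362880 - 201600 + 50400 - 7200 + 600 - 24
= 205056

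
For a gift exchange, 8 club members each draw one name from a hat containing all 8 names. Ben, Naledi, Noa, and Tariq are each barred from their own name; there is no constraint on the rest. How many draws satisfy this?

Let A_j be the event that the j-th constrained one is fixed. By inclusion-exclusion over the 4 events:
Σ_{j=0}^{4} (-1)^j C(4,j)(8-j)!
= C(4,0)·8! - C(4,1)·7! + C(4,2)·6! - C(4,3)·5! + C(4,4)·4!
= 40320 - 20160 + 4320 - 480 + 24
= 24024

24024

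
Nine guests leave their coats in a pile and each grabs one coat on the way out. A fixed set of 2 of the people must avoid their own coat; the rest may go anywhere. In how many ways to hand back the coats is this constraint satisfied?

287280

Inclusion-exclusion on the 2 forbidden self-matches:
Σ_{j=0}^{2} (-1)^j C(2,j)(9-j)!
= C(2,0)·9! - C(2,1)·8! + C(2,2)·7!
= 362880 - 80640 + 5040
= 287280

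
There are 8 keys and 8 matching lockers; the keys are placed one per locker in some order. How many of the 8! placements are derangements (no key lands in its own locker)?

14833

!8 is the nearest integer to 8!/e.
8! = 40320, and 40320/e ≈ 14832.90, so !8 = 14833.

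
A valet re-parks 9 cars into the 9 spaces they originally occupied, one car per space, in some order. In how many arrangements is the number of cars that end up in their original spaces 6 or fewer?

362843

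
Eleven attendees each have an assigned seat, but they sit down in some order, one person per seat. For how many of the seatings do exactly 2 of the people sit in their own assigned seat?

7342280

Choose which 2 of the 11 are fixed: C(11,2) = 55.
The other 9 form a derangement: !9 = 133496.
Total: 55 × 133496 = 7342280.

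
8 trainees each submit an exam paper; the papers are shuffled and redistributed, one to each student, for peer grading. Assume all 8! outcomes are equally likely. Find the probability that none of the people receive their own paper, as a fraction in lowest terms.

2119/5760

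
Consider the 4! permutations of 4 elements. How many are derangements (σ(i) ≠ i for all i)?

!4 = 4! · Σ_{k=0}^{4} (-1)^k/k!
= 4! - 4!/1! + 4!/2! - 4!/3! + 4!/4!
= 24 - 24 + 12 - 4 + 1
= 9

9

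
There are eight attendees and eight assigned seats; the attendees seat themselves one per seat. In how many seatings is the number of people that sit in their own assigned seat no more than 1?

Sum C(8,i)·!(8-i) for i = 0..1:
  i=0: C(8,0)·!8 = 1·14833 = 14833
  i=1: C(8,1)·!7 = 8·1854 = 14832
Total = 29665.

29665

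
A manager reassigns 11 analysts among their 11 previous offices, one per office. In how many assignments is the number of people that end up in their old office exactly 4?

611820

Choose which 4 of the 11 are fixed: C(11,4) = 330.
The remaining 7 must be deranged: !7 = 1854.
Total: 330 × 1854 = 611820.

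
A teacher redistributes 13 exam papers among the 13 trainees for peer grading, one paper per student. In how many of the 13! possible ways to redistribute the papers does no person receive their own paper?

!13 = 13! · Σ_{k=0}^{13} (-1)^k/k!
= 13! - 13!/1! + 13!/2! - 13!/3! + 13!/4! - 13!/5! + 13!/6! - 13!/7! + 13!/8! - 13!/9! + 13!/10! - 13!/11! + 13!/12! - 13!/13!
= 6227020800 - 6227020800 + 3113510400 - 1037836800 + 259459200 - 51891840 + 8648640 - 1235520 + 154440 - 17160 + 1716 - 156 + 13 - 1
= 2290792932

2290792932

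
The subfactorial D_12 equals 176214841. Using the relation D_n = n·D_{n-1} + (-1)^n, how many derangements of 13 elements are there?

2290792932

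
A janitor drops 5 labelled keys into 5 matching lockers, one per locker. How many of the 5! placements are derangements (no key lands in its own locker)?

44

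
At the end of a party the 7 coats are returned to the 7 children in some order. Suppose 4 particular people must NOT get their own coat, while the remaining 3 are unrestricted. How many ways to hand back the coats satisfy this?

2790

Inclusion-exclusion on the 4 forbidden self-matches:
Σ_{j=0}^{4} (-1)^j C(4,j)(7-j)!
= C(4,0)·7! - C(4,1)·6! + C(4,2)·5! - C(4,3)·4! + C(4,4)·3!
= 5040 - 2880 + 720 - 96 + 6
= 2790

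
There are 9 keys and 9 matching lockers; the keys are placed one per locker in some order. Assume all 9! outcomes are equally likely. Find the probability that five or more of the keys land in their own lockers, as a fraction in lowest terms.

1339/362880

Favorable outcomes: Σ_{i≥5} C(9,i)·!(9-i) = 126·9 + 84·2 + 36·1 + 9·0 + 1·1 = 1339.
Total outcomes: 9! = 362880.
Probability = 1339/362880 = 1339/362880.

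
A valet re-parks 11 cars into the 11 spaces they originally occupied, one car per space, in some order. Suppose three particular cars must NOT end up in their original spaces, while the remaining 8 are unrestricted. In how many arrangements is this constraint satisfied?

Inclusion-exclusion on the 3 forbidden self-matches:
Σ_{j=0}^{3} (-1)^j C(3,j)(11-j)!
= C(3,0)·11! - C(3,1)·10! + C(3,2)·9! - C(3,3)·8!
= 39916800 - 10886400 + 1088640 - 40320
= 30078720

30078720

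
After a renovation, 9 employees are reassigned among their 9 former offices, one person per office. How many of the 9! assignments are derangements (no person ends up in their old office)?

Recurrence: !9 = 8·(!8 + !7).
!9 = 8·(14833 + 1854) = 8·16687 = 133496

133496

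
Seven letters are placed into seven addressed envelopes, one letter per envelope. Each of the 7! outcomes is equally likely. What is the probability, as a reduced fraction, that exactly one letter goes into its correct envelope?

Favorable outcomes: C(7,1)·!6 = 7·265 = 1855.
Total outcomes: 7! = 5040.
Probability = 1855/5040 = 53/144.

53/144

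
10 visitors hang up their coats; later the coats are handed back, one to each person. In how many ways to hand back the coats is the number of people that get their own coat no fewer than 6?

2176

# with exactly i fixed is C(10,i)·!(10-i); sum over i=6..10:
  i=6: C(10,6)·!4 = 210·9 = 1890
  i=7: C(10,7)·!3 = 120·2 = 240
  i=8: C(10,8)·!2 = 45·1 = 45
  i=9: C(10,9)·!1 = 10·0 = 0
  i=10: C(10,10)·!0 = 1·1 = 1
Total = 2176.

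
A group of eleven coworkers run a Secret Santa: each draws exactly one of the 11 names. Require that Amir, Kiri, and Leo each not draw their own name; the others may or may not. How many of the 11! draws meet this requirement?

Inclusion-exclusion on the 3 forbidden self-matches:
Σ_{j=0}^{3} (-1)^j C(3,j)(11-j)!
= C(3,0)·11! - C(3,1)·10! + C(3,2)·9! - C(3,3)·8!
= 39916800 - 10886400 + 1088640 - 40320
= 30078720

30078720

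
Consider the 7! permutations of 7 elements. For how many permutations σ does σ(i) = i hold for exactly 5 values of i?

Pick the 5 fixed positions: C(7,5) = 21 ways.
The remaining 2 must be deranged: !2 = 1.
Total: 21 × 1 = 21.

21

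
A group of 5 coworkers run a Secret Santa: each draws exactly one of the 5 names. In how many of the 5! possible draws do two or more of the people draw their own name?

31

# with exactly i fixed is C(5,i)·!(5-i); sum over i=2..5:
  i=2: C(5,2)·!3 = 10·2 = 20
  i=3: C(5,3)·!2 = 10·1 = 10
  i=4: C(5,4)·!1 = 5·0 = 0
  i=5: C(5,5)·!0 = 1·1 = 1
Total = 31.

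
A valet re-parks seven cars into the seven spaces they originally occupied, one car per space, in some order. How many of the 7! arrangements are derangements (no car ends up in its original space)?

1854

By inclusion-exclusion, !7 = Σ (-1)^k · 7!/k! for k=0..7
= 7! - 7!/1! + 7!/2! - 7!/3! + 7!/4! - 7!/5! + 7!/6! - 7!/7!
= 5040 - 5040 + 2520 - 840 + 210 - 42 + 7 - 1
= 1854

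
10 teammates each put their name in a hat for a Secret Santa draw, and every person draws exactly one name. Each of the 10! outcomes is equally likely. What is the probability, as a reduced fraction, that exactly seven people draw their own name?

1/15120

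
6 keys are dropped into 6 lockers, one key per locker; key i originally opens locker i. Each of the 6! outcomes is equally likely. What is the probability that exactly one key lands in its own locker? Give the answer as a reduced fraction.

Favorable outcomes: C(6,1)·!5 = 6·44 = 264.
Total outcomes: 6! = 720.
Probability = 264/720 = 11/30.

11/30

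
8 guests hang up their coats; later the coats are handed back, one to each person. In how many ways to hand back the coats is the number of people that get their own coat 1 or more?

25487

Sum C(8,i)·!(8-i) for i = 1..8:
  i=1: C(8,1)·!7 = 8·1854 = 14832
  i=2: C(8,2)·!6 = 28·265 = 7420
  i=3: C(8,3)·!5 = 56·44 = 2464
  i=4: C(8,4)·!4 = 70·9 = 630
  i=5: C(8,5)·!3 = 56·2 = 112
  i=6: C(8,6)·!2 = 28·1 = 28
  i=7: C(8,7)·!1 = 8·0 = 0
  i=8: C(8,8)·!0 = 1·1 = 1
Total = 25487.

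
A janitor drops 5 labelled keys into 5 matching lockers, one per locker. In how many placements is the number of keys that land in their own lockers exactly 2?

20

Choose which 2 of the 5 are fixed: C(5,2) = 10.
The other 3 form a derangement: !3 = 2.
Total: 10 × 2 = 20.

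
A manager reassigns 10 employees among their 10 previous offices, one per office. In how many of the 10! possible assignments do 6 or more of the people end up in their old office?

2176

# with exactly i fixed is C(10,i)·!(10-i); sum over i=6..10:
  i=6: C(10,6)·!4 = 210·9 = 1890
  i=7: C(10,7)·!3 = 120·2 = 240
  i=8: C(10,8)·!2 = 45·1 = 45
  i=9: C(10,9)·!1 = 10·0 = 0
  i=10: C(10,10)·!0 = 1·1 = 1
Total = 2176.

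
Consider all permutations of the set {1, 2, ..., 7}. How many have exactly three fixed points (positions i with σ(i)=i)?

315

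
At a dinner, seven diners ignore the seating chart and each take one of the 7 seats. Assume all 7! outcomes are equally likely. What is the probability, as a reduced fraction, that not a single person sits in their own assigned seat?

103/280

Favorable outcomes: !7 = 1854.
Total outcomes: 7! = 5040.
Probability = 1854/5040 = 103/280.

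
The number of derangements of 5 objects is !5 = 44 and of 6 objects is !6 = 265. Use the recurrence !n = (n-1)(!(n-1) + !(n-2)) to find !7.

1854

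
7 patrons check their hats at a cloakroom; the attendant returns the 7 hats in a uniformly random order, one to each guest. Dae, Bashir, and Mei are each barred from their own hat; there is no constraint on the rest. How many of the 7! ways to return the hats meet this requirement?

3216

Let A_j be the event that the j-th constrained one is fixed. By inclusion-exclusion over the 3 events:
Σ_{j=0}^{3} (-1)^j C(3,j)(7-j)!
= C(3,0)·7! - C(3,1)·6! + C(3,2)·5! - C(3,3)·4!
= 5040 - 2160 + 360 - 24
= 3216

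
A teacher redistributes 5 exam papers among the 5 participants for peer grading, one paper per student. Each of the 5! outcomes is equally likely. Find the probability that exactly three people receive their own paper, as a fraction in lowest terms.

Favorable outcomes: C(5,3)·!2 = 10·1 = 10.
Total outcomes: 5! = 120.
Probability = 10/120 = 1/12.

1/12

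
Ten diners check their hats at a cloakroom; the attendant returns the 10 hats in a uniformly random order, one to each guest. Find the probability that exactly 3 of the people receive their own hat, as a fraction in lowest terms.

103/1680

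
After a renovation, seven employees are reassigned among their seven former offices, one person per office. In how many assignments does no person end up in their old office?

Use !n = (n-1)(!(n-1) + !(n-2)).
!7 = 6·(265 + 44) = 6·309 = 1854

1854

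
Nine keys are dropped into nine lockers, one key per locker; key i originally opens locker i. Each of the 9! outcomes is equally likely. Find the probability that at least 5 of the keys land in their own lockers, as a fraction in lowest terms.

1339/362880

Favorable outcomes: Σ_{i≥5} C(9,i)·!(9-i) = 126·9 + 84·2 + 36·1 + 9·0 + 1·1 = 1339.
Total outcomes: 9! = 362880.
Probability = 1339/362880 = 1339/362880.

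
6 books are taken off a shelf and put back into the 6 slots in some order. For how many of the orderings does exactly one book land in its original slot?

264

Choose which one of the 6 is fixed: C(6,1) = 6.
The other 5 form a derangement: !5 = 44.
Total: 6 × 44 = 264.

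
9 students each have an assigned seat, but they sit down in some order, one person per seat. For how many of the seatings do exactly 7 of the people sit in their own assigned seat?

36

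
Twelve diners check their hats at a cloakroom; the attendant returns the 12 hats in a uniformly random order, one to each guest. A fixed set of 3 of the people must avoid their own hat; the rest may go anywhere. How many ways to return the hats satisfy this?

369774720

Inclusion-exclusion on the 3 forbidden self-matches:
Σ_{j=0}^{3} (-1)^j C(3,j)(12-j)!
= C(3,0)·12! - C(3,1)·11! + C(3,2)·10! - C(3,3)·9!
= 479001600 - 119750400 + 10886400 - 362880
= 369774720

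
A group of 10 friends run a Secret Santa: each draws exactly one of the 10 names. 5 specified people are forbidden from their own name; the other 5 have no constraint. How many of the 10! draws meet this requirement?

Inclusion-exclusion on the 5 forbidden self-matches:
Σ_{j=0}^{5} (-1)^j C(5,j)(10-j)!
= C(5,0)·10! - C(5,1)·9! + C(5,2)·8! - C(5,3)·7! + C(5,4)·6! - C(5,5)·5!
= 3628800 - 1814400 + 403200 - 50400 + 3600 - 120
= 2170680

2170680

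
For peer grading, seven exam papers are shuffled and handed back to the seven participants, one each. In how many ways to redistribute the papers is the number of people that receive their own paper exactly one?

1855

Pick the single fixed position: C(7,1) = 7 ways.
The remaining 6 must be deranged: !6 = 265.
Total: 7 × 265 = 1855.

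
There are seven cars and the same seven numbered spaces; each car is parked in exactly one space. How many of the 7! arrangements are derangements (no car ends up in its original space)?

!7 = 7! · Σ_{k=0}^{7} (-1)^k/k!
= 7! - 7!/1! + 7!/2! - 7!/3! + 7!/4! - 7!/5! + 7!/6! - 7!/7!
= 5040 - 5040 + 2520 - 840 + 210 - 42 + 7 - 1
= 1854

1854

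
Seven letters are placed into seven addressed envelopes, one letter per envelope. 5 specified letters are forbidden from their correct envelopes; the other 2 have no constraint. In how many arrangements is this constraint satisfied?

Inclusion-exclusion on the 5 forbidden self-matches:
Σ_{j=0}^{5} (-1)^j C(5,j)(7-j)!
= C(5,0)·7! - C(5,1)·6! + C(5,2)·5! - C(5,3)·4! + C(5,4)·3! - C(5,5)·2!
= 5040 - 3600 + 1200 - 240 + 30 - 2
= 2428

2428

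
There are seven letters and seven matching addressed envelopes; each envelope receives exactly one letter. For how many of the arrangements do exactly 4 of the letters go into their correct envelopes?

Pick the 4 fixed positions: C(7,4) = 35 ways.
The remaining 3 must be deranged: !3 = 2.
Total: 35 × 2 = 70.

70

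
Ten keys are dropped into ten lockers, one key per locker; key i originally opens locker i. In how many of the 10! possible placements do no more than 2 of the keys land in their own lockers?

3337406

# with exactly i fixed is C(10,i)·!(10-i); sum over i=0..2:
  i=0: C(10,0)·!10 = 1·1334961 = 1334961
  i=1: C(10,1)·!9 = 10·133496 = 1334960
  i=2: C(10,2)·!8 = 45·14833 = 667485
Total = 3337406.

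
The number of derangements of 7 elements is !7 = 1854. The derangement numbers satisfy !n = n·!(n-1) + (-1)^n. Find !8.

!8 = 8·1854 + 1 = 14833.

14833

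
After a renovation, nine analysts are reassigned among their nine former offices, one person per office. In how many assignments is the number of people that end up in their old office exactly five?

1134

Choose which 5 of the 9 are fixed: C(9,5) = 126.
The remaining 4 must be deranged: !4 = 9.
Total: 126 × 9 = 1134.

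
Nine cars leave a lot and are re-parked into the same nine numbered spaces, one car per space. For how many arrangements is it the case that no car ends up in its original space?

133496

Use !n = (n-1)(!(n-1) + !(n-2)).
!9 = 8·(14833 + 1854) = 8·16687 = 133496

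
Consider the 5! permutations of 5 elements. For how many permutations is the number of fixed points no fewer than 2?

31

Sum C(5,i)·!(5-i) for i = 2..5:
  i=2: C(5,2)·!3 = 10·2 = 20
  i=3: C(5,3)·!2 = 10·1 = 10
  i=4: C(5,4)·!1 = 5·0 = 0
  i=5: C(5,5)·!0 = 1·1 = 1
Total = 31.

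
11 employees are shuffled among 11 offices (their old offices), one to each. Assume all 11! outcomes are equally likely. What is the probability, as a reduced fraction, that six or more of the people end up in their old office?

5921/9979200

Favorable outcomes: Σ_{i≥6} C(11,i)·!(11-i) = 462·44 + 330·9 + 165·2 + 55·1 + 11·0 + 1·1 = 23684.
Total outcomes: 11! = 39916800.
Probability = 23684/39916800 = 5921/9979200.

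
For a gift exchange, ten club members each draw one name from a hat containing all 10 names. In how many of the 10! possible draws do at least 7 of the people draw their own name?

286

Sum C(10,i)·!(10-i) for i = 7..10:
  i=7: C(10,7)·!3 = 120·2 = 240
  i=8: C(10,8)·!2 = 45·1 = 45
  i=9: C(10,9)·!1 = 10·0 = 0
  i=10: C(10,10)·!0 = 1·1 = 1
Total = 286.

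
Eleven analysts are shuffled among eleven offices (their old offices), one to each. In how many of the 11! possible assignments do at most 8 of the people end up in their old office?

39916744

Sum C(11,i)·!(11-i) for i = 0..8:
  i=0: C(11,0)·!11 = 1·14684570 = 14684570
  i=1: C(11,1)·!10 = 11·1334961 = 14684571
  i=2: C(11,2)·!9 = 55·133496 = 7342280
  i=3: C(11,3)·!8 = 165·14833 = 2447445
  i=4: C(11,4)·!7 = 330·1854 = 611820
  i=5: C(11,5)·!6 = 462·265 = 122430
  i=6: C(11,6)·!5 = 462·44 = 20328
  i=7: C(11,7)·!4 = 330·9 = 2970
  i=8: C(11,8)·!3 = 165·2 = 330
Total = 39916744.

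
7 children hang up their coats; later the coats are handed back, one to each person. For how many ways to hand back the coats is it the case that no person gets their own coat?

1854

The subfactorial !7 = [7!/e] (nearest integer).
7! = 5040, and 5040/e ≈ 1854.11, so !7 = 1854.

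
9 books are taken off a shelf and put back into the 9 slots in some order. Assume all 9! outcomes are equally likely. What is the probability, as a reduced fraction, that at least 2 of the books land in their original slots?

95887/362880

Favorable outcomes: Σ_{i≥2} C(9,i)·!(9-i) = 36·1854 + 84·265 + 126·44 + 126·9 + 84·2 + 36·1 + 9·0 + 1·1 = 95887.
Total outcomes: 9! = 362880.
Probability = 95887/362880 = 95887/362880.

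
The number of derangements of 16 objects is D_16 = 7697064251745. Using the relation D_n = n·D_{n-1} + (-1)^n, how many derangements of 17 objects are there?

130850092279664

D_17 = 17·7697064251745 - 1 = 130850092279664.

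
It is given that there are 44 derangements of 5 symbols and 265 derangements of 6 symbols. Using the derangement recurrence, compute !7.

1854

!7 = (7-1)·(!6 + !5) = 6·(265 + 44) = 6·309 = 1854.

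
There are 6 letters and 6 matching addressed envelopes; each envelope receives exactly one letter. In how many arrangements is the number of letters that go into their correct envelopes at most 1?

Sum C(6,i)·!(6-i) for i = 0..1:
  i=0: C(6,0)·!6 = 1·265 = 265
  i=1: C(6,1)·!5 = 6·44 = 264
Total = 529.

529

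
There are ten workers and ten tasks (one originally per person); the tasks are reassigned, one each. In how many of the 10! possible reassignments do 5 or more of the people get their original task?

13264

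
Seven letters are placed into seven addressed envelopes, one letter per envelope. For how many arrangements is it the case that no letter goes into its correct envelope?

1854

Use !n = n·!(n-1) + (-1)^n.
!7 = 7·265 - 1 = 1854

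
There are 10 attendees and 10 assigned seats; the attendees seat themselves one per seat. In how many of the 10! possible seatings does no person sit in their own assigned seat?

By inclusion-exclusion, !10 = Σ (-1)^k · 10!/k! for k=0..10
= 10! - 10!/1! + 10!/2! - 10!/3! + 10!/4! - 10!/5! + 10!/6! - 10!/7! + 10!/8! - 10!/9! + 10!/10!
= 3628800 - 3628800 + 1814400 - 604800 + 151200 - 30240 + 5040 - 720 + 90 - 10 + 1
= 1334961

1334961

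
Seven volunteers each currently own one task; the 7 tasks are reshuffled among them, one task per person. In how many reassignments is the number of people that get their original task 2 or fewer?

# with exactly i fixed is C(7,i)·!(7-i); sum over i=0..2:
  i=0: C(7,0)·!7 = 1·1854 = 1854
  i=1: C(7,1)·!6 = 7·265 = 1855
  i=2: C(7,2)·!5 = 21·44 = 924
Total = 4633.

4633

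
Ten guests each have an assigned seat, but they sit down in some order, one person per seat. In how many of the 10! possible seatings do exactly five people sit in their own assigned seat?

11088

Pick the 5 fixed positions: C(10,5) = 252 ways.
The remaining 5 must be deranged: !5 = 44.
Total: 252 × 44 = 11088.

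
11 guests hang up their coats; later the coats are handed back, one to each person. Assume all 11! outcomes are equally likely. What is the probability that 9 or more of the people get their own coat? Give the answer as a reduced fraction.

Favorable outcomes: Σ_{i≥9} C(11,i)·!(11-i) = 55·1 + 11·0 + 1·1 = 56.
Total outcomes: 11! = 39916800.
Probability = 56/39916800 = 1/712800.

1/712800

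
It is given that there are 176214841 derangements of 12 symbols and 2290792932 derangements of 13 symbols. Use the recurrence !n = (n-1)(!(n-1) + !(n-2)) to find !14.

32071101049

!14 = (14-1)·(!13 + !12) = 13·(2290792932 + 176214841) = 13·2467007773 = 32071101049.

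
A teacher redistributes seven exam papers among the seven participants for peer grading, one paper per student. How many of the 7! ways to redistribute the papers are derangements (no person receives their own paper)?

The subfactorial !7 = [7!/e] (nearest integer).
7! = 5040, and 5040/e ≈ 1854.11, so !7 = 1854.

1854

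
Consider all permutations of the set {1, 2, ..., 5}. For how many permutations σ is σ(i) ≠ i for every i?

Recurrence: !5 = 4·(!4 + !3).
!5 = 4·(9 + 2) = 4·11 = 44

44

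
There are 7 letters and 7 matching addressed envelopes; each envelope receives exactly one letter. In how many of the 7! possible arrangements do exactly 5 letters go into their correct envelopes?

Choose which 5 of the 7 are fixed: C(7,5) = 21.
The other 2 form a derangement: !2 = 1.
Total: 21 × 1 = 21.

21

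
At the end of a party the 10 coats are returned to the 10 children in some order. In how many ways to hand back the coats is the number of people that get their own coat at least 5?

13264

# with exactly i fixed is C(10,i)·!(10-i); sum over i=5..10:
  i=5: C(10,5)·!5 = 252·44 = 11088
  i=6: C(10,6)·!4 = 210·9 = 1890
  i=7: C(10,7)·!3 = 120·2 = 240
  i=8: C(10,8)·!2 = 45·1 = 45
  i=9: C(10,9)·!1 = 10·0 = 0
  i=10: C(10,10)·!0 = 1·1 = 1
Total = 13264.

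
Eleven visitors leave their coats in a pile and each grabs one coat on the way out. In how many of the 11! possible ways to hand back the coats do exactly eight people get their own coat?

330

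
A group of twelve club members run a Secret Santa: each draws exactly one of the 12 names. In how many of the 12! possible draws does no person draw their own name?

176214841

The number of derangements of 12 is !12 = Σ_{k=0}^{12} (-1)^k·12!/k!
= 12! - 12!/1! + 12!/2! - 12!/3! + 12!/4! - 12!/5! + 12!/6! - 12!/7! + 12!/8! - 12!/9! + 12!/10! - 12!/11! + 12!/12!
= 479001600 - 479001600 + 239500800 - 79833600 + 19958400 - 3991680 + 665280 - 95040 + 11880 - 1320 + 132 - 12 + 1
= 176214841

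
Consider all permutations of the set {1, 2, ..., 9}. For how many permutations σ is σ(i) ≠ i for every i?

133496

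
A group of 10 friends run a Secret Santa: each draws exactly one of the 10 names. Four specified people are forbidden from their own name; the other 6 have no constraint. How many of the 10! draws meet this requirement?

Let A_j be the event that the j-th constrained one is fixed. By inclusion-exclusion over the 4 events:
Σ_{j=0}^{4} (-1)^j C(4,j)(10-j)!
= C(4,0)·10! - C(4,1)·9! + C(4,2)·8! - C(4,3)·7! + C(4,4)·6!
= 3628800 - 1451520 + 241920 - 20160 + 720
= 2399760

2399760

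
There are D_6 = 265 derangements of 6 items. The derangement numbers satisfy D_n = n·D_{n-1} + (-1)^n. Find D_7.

D_7 = 7·265 - 1 = 1854.

1854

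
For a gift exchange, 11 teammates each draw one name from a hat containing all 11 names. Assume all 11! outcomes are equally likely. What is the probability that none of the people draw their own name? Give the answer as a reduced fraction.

1468457/3991680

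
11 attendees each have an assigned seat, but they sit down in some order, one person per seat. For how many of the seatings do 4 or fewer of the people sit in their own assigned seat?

39770686

# with exactly i fixed is C(11,i)·!(11-i); sum over i=0..4:
  i=0: C(11,0)·!11 = 1·14684570 = 14684570
  i=1: C(11,1)·!10 = 11·1334961 = 14684571
  i=2: C(11,2)·!9 = 55·133496 = 7342280
  i=3: C(11,3)·!8 = 165·14833 = 2447445
  i=4: C(11,4)·!7 = 330·1854 = 611820
Total = 39770686.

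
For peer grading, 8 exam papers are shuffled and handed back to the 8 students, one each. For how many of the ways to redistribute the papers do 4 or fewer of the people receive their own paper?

# with exactly i fixed is C(8,i)·!(8-i); sum over i=0..4:
  i=0: C(8,0)·!8 = 1·14833 = 14833
  i=1: C(8,1)·!7 = 8·1854 = 14832
  i=2: C(8,2)·!6 = 28·265 = 7420
  i=3: C(8,3)·!5 = 56·44 = 2464
  i=4: C(8,4)·!4 = 70·9 = 630
Total = 40179.

40179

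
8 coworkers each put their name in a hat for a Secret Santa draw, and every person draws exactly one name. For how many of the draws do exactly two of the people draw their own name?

7420

Pick the 2 fixed positions: C(8,2) = 28 ways.
The remaining 6 must be deranged: !6 = 265.
Total: 28 × 265 = 7420.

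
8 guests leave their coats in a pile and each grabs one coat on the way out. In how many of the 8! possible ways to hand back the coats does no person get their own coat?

14833

!8 is the nearest integer to 8!/e.
8! = 40320, and 40320/e ≈ 14832.90, so !8 = 14833.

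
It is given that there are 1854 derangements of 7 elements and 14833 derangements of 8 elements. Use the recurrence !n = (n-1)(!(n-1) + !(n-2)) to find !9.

133496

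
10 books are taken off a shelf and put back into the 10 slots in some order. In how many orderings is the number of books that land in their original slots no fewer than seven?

Sum C(10,i)·!(10-i) for i = 7..10:
  i=7: C(10,7)·!3 = 120·2 = 240
  i=8: C(10,8)·!2 = 45·1 = 45
  i=9: C(10,9)·!1 = 10·0 = 0
  i=10: C(10,10)·!0 = 1·1 = 1
Total = 286.

286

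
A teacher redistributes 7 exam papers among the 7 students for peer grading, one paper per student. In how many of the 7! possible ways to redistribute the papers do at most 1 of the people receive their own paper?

3709

# with exactly i fixed is C(7,i)·!(7-i); sum over i=0..1:
  i=0: C(7,0)·!7 = 1·1854 = 1854
  i=1: C(7,1)·!6 = 7·265 = 1855
Total = 3709.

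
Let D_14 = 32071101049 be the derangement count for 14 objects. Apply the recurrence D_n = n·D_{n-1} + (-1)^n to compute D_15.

481066515734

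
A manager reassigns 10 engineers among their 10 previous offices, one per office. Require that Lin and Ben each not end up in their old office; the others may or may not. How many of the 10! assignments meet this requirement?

2943360

Inclusion-exclusion on the 2 forbidden self-matches:
Σ_{j=0}^{2} (-1)^j C(2,j)(10-j)!
= C(2,0)·10! - C(2,1)·9! + C(2,2)·8!
= 3628800 - 725760 + 40320
= 2943360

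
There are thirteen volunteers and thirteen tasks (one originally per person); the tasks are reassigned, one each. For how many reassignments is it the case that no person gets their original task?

Use !n = (n-1)(!(n-1) + !(n-2)).
!13 = 12·(176214841 + 14684570) = 12·190899411 = 2290792932

2290792932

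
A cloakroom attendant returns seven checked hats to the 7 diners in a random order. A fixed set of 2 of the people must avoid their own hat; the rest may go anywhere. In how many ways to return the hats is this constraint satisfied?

Let A_j be the event that the j-th constrained one is fixed. By inclusion-exclusion over the 2 events:
Σ_{j=0}^{2} (-1)^j C(2,j)(7-j)!
= C(2,0)·7! - C(2,1)·6! + C(2,2)·5!
= 5040 - 1440 + 120
= 3720

3720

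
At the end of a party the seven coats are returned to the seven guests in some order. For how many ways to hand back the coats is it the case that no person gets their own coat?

1854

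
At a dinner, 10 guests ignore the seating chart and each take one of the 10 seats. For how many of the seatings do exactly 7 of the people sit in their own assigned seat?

240

Pick the 7 fixed positions: C(10,7) = 120 ways.
The remaining 3 must be deranged: !3 = 2.
Total: 120 × 2 = 240.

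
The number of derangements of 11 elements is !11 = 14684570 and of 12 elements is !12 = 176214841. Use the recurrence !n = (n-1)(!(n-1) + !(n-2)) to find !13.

2290792932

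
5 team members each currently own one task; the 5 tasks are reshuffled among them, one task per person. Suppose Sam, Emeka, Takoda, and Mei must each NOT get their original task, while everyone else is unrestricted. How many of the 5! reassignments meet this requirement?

Inclusion-exclusion on the 4 forbidden self-matches:
Σ_{j=0}^{4} (-1)^j C(4,j)(5-j)!
= C(4,0)·5! - C(4,1)·4! + C(4,2)·3! - C(4,3)·2! + C(4,4)·1!
= 120 - 96 + 36 - 8 + 1
= 53

53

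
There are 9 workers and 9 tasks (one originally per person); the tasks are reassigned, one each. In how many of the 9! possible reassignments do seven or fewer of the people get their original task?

362879

Sum C(9,i)·!(9-i) for i = 0..7:
  i=0: C(9,0)·!9 = 1·133496 = 133496
  i=1: C(9,1)·!8 = 9·14833 = 133497
  i=2: C(9,2)·!7 = 36·1854 = 66744
  i=3: C(9,3)·!6 = 84·265 = 22260
  i=4: C(9,4)·!5 = 126·44 = 5544
  i=5: C(9,5)·!4 = 126·9 = 1134
  i=6: C(9,6)·!3 = 84·2 = 168
  i=7: C(9,7)·!2 = 36·1 = 36
Total = 362879.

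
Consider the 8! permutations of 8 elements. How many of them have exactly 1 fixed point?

Pick the single fixed position: C(8,1) = 8 ways.
The other 7 form a derangement: !7 = 1854.
Total: 8 × 1854 = 14832.

14832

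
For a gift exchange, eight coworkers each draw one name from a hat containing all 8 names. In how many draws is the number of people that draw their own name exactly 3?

Pick the 3 fixed positions: C(8,3) = 56 ways.
The remaining 5 must be deranged: !5 = 44.
Total: 56 × 44 = 2464.

2464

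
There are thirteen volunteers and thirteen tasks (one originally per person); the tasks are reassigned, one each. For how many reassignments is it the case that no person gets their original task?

2290792932

!13 = 13! · Σ_{k=0}^{13} (-1)^k/k!
= 13! - 13!/1! + 13!/2! - 13!/3! + 13!/4! - 13!/5! + 13!/6! - 13!/7! + 13!/8! - 13!/9! + 13!/10! - 13!/11! + 13!/12! - 13!/13!
= 6227020800 - 6227020800 + 3113510400 - 1037836800 + 259459200 - 51891840 + 8648640 - 1235520 + 154440 - 17160 + 1716 - 156 + 13 - 1
= 2290792932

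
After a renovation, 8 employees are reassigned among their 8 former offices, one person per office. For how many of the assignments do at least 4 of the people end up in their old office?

771

Sum C(8,i)·!(8-i) for i = 4..8:
  i=4: C(8,4)·!4 = 70·9 = 630
  i=5: C(8,5)·!3 = 56·2 = 112
  i=6: C(8,6)·!2 = 28·1 = 28
  i=7: C(8,7)·!1 = 8·0 = 0
  i=8: C(8,8)·!0 = 1·1 = 1
Total = 771.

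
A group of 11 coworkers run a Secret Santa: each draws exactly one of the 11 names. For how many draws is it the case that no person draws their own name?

The subfactorial !11 = [11!/e] (nearest integer).
11! = 39916800, and 39916800/e ≈ 14684570.08, so !11 = 14684570.

14684570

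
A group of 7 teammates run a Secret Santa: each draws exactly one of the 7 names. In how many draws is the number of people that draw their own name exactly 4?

Choose which 4 of the 7 are fixed: C(7,4) = 35.
The other 3 form a derangement: !3 = 2.
Total: 35 × 2 = 70.

70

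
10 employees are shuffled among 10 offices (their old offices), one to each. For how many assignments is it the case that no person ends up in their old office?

1334961

!10 = 10! · Σ_{k=0}^{10} (-1)^k/k!
= 10! - 10!/1! + 10!/2! - 10!/3! + 10!/4! - 10!/5! + 10!/6! - 10!/7! + 10!/8! - 10!/9! + 10!/10!
= 3628800 - 3628800 + 1814400 - 604800 + 151200 - 30240 + 5040 - 720 + 90 - 10 + 1
= 1334961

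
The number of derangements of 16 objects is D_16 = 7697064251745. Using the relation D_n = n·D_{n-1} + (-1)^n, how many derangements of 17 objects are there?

130850092279664

D_17 = 17·7697064251745 - 1 = 130850092279664.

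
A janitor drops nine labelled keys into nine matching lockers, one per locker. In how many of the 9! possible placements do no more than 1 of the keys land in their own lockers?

266993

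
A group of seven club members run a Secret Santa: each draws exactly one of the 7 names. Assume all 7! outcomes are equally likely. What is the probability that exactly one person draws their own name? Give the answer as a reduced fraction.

53/144

Favorable outcomes: C(7,1)·!6 = 7·265 = 1855.
Total outcomes: 7! = 5040.
Probability = 1855/5040 = 53/144.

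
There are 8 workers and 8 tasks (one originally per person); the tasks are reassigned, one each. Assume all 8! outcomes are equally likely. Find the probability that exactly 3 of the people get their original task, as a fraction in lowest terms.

11/180

Favorable outcomes: C(8,3)·!5 = 56·44 = 2464.
Total outcomes: 8! = 40320.
Probability = 2464/40320 = 11/180.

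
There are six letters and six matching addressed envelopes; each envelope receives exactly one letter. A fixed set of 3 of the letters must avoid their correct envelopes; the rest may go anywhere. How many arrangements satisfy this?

426

Let A_j be the event that the j-th constrained one is fixed. By inclusion-exclusion over the 3 events:
Σ_{j=0}^{3} (-1)^j C(3,j)(6-j)!
= C(3,0)·6! - C(3,1)·5! + C(3,2)·4! - C(3,3)·3!
= 720 - 360 + 72 - 6
= 426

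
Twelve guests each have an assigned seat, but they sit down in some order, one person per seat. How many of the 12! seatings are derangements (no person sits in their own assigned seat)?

176214841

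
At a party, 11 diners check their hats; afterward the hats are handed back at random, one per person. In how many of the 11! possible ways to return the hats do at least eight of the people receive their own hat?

386

# with exactly i fixed is C(11,i)·!(11-i); sum over i=8..11:
  i=8: C(11,8)·!3 = 165·2 = 330
  i=9: C(11,9)·!2 = 55·1 = 55
  i=10: C(11,10)·!1 = 11·0 = 0
  i=11: C(11,11)·!0 = 1·1 = 1
Total = 386.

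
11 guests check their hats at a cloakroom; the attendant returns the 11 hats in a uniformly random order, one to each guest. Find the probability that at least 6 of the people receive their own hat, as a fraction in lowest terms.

Favorable outcomes: Σ_{i≥6} C(11,i)·!(11-i) = 462·44 + 330·9 + 165·2 + 55·1 + 11·0 + 1·1 = 23684.
Total outcomes: 11! = 39916800.
Probability = 23684/39916800 = 5921/9979200.

5921/9979200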